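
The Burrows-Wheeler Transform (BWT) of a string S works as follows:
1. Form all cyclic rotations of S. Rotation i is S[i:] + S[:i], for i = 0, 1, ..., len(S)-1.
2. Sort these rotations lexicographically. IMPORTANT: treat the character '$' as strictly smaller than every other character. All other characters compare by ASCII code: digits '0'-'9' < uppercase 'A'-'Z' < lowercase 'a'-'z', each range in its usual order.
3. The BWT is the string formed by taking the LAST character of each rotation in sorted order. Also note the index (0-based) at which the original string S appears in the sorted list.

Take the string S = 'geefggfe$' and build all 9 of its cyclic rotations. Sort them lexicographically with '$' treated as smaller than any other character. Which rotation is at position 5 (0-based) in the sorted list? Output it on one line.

All 9 rotations (rotation i = S[i:]+S[:i]):
  rot[0] = geefggfe$
  rot[1] = eefggfe$g
  rot[2] = efggfe$ge
  rot[3] = fggfe$gee
  rot[4] = ggfe$geef
  rot[5] = gfe$geefg
  rot[6] = fe$geefgg
  rot[7] = e$geefggf
  rot[8] = $geefggfe
Sorted (with $ < everything):
  sorted[0] = $geefggfe
  sorted[1] = e$geefggf
  sorted[2] = eefggfe$g
  sorted[3] = efggfe$ge
  sorted[4] = fe$geefgg
  sorted[5] = fggfe$gee
  sorted[6] = geefggfe$
  sorted[7] = gfe$geefg
  sorted[8] = ggfe$geef
sorted[5] = fggfe$gee

Answer: fggfe$gee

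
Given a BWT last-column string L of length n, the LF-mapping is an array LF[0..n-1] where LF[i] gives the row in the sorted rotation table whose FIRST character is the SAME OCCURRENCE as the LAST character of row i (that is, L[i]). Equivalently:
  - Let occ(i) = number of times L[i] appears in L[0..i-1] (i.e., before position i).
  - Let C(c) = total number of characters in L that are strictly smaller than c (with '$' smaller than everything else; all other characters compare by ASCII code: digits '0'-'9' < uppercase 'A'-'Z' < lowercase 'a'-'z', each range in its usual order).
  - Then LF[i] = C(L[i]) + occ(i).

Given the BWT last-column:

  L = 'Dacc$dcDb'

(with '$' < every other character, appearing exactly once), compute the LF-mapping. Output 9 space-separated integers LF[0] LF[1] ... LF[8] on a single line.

Answer: 1 3 5 6 0 8 7 2 4

Derivation:
Char counts: '$':1, 'D':2, 'a':1, 'b':1, 'c':3, 'd':1
C (first-col start): C('$')=0, C('D')=1, C('a')=3, C('b')=4, C('c')=5, C('d')=8
L[0]='D': occ=0, LF[0]=C('D')+0=1+0=1
L[1]='a': occ=0, LF[1]=C('a')+0=3+0=3
L[2]='c': occ=0, LF[2]=C('c')+0=5+0=5
L[3]='c': occ=1, LF[3]=C('c')+1=5+1=6
L[4]='$': occ=0, LF[4]=C('$')+0=0+0=0
L[5]='d': occ=0, LF[5]=C('d')+0=8+0=8
L[6]='c': occ=2, LF[6]=C('c')+2=5+2=7
L[7]='D': occ=1, LF[7]=C('D')+1=1+1=2
L[8]='b': occ=0, LF[8]=C('b')+0=4+0=4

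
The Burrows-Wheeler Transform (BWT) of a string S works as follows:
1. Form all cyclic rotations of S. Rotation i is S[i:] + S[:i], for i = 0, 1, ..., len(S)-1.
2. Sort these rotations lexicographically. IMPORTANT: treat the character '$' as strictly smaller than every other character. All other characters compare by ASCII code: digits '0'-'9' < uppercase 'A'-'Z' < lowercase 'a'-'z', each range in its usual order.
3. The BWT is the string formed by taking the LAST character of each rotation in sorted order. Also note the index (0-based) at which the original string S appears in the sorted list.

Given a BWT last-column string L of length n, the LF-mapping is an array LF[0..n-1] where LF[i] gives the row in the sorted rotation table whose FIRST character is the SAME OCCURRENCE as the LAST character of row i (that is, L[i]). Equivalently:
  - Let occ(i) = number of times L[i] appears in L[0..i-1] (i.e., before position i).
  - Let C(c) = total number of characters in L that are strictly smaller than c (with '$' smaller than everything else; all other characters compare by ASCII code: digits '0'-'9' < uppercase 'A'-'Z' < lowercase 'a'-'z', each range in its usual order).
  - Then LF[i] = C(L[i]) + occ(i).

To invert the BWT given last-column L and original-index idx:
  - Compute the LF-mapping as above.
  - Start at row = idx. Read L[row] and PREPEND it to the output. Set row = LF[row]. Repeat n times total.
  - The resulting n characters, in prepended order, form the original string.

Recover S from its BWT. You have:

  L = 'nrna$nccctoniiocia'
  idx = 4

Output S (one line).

Answer: cincinnatiraccoon$

Derivation:
LF mapping: 10 16 11 1 0 12 3 4 5 17 14 13 7 8 15 6 9 2
Walk LF starting at row 4, prepending L[row]:
  step 1: row=4, L[4]='$', prepend. Next row=LF[4]=0
  step 2: row=0, L[0]='n', prepend. Next row=LF[0]=10
  step 3: row=10, L[10]='o', prepend. Next row=LF[10]=14
  step 4: row=14, L[14]='o', prepend. Next row=LF[14]=15
  step 5: row=15, L[15]='c', prepend. Next row=LF[15]=6
  step 6: row=6, L[6]='c', prepend. Next row=LF[6]=3
  step 7: row=3, L[3]='a', prepend. Next row=LF[3]=1
  step 8: row=1, L[1]='r', prepend. Next row=LF[1]=16
  step 9: row=16, L[16]='i', prepend. Next row=LF[16]=9
  step 10: row=9, L[9]='t', prepend. Next row=LF[9]=17
  step 11: row=17, L[17]='a', prepend. Next row=LF[17]=2
  step 12: row=2, L[2]='n', prepend. Next row=LF[2]=11
  step 13: row=11, L[11]='n', prepend. Next row=LF[11]=13
  step 14: row=13, L[13]='i', prepend. Next row=LF[13]=8
  step 15: row=8, L[8]='c', prepend. Next row=LF[8]=5
  step 16: row=5, L[5]='n', prepend. Next row=LF[5]=12
  step 17: row=12, L[12]='i', prepend. Next row=LF[12]=7
  step 18: row=7, L[7]='c', prepend. Next row=LF[7]=4
Reversed output: cincinnatiraccoon$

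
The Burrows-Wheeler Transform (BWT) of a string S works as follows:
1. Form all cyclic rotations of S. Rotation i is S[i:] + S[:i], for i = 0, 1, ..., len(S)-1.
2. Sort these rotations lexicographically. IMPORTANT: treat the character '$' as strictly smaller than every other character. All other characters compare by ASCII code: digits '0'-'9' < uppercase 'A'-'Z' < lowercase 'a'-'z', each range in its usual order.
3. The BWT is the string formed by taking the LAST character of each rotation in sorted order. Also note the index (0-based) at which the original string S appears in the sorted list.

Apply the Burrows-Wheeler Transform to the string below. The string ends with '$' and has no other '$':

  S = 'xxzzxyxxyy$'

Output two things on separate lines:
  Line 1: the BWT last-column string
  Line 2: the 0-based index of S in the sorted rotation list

All 11 rotations (rotation i = S[i:]+S[:i]):
  rot[0] = xxzzxyxxyy$
  rot[1] = xzzxyxxyy$x
  rot[2] = zzxyxxyy$xx
  rot[3] = zxyxxyy$xxz
  rot[4] = xyxxyy$xxzz
  rot[5] = yxxyy$xxzzx
  rot[6] = xxyy$xxzzxy
  rot[7] = xyy$xxzzxyx
  rot[8] = yy$xxzzxyxx
  rot[9] = y$xxzzxyxxy
  rot[10] = $xxzzxyxxyy
Sorted (with $ < everything):
  sorted[0] = $xxzzxyxxyy  (last char: 'y')
  sorted[1] = xxyy$xxzzxy  (last char: 'y')
  sorted[2] = xxzzxyxxyy$  (last char: '$')
  sorted[3] = xyxxyy$xxzz  (last char: 'z')
  sorted[4] = xyy$xxzzxyx  (last char: 'x')
  sorted[5] = xzzxyxxyy$x  (last char: 'x')
  sorted[6] = y$xxzzxyxxy  (last char: 'y')
  sorted[7] = yxxyy$xxzzx  (last char: 'x')
  sorted[8] = yy$xxzzxyxx  (last char: 'x')
  sorted[9] = zxyxxyy$xxz  (last char: 'z')
  sorted[10] = zzxyxxyy$xx  (last char: 'x')
Last column: yy$zxxyxxzx
Original string S is at sorted index 2

Answer: yy$zxxyxxzx
2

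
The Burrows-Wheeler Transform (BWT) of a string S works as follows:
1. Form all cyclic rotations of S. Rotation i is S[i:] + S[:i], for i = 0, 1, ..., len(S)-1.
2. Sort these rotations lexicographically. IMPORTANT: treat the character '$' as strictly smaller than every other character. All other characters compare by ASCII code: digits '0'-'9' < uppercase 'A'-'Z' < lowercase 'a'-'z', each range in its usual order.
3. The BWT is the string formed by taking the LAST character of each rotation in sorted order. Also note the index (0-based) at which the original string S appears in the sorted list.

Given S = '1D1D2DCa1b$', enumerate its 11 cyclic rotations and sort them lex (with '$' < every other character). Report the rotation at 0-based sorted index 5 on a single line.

All 11 rotations (rotation i = S[i:]+S[:i]):
  rot[0] = 1D1D2DCa1b$
  rot[1] = D1D2DCa1b$1
  rot[2] = 1D2DCa1b$1D
  rot[3] = D2DCa1b$1D1
  rot[4] = 2DCa1b$1D1D
  rot[5] = DCa1b$1D1D2
  rot[6] = Ca1b$1D1D2D
  rot[7] = a1b$1D1D2DC
  rot[8] = 1b$1D1D2DCa
  rot[9] = b$1D1D2DCa1
  rot[10] = $1D1D2DCa1b
Sorted (with $ < everything):
  sorted[0] = $1D1D2DCa1b
  sorted[1] = 1D1D2DCa1b$
  sorted[2] = 1D2DCa1b$1D
  sorted[3] = 1b$1D1D2DCa
  sorted[4] = 2DCa1b$1D1D
  sorted[5] = Ca1b$1D1D2D
  sorted[6] = D1D2DCa1b$1
  sorted[7] = D2DCa1b$1D1
  sorted[8] = DCa1b$1D1D2
  sorted[9] = a1b$1D1D2DC
  sorted[10] = b$1D1D2DCa1
sorted[5] = Ca1b$1D1D2D

Answer: Ca1b$1D1D2D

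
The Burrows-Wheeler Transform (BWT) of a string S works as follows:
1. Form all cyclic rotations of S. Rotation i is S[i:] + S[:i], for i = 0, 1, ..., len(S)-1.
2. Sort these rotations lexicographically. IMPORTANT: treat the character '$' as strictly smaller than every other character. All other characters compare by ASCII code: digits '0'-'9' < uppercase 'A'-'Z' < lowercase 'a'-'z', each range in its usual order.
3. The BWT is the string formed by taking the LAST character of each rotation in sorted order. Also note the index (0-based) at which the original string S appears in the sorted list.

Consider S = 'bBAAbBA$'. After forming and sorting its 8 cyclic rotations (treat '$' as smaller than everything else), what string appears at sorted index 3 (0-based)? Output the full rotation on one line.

Answer: AbBA$bBA

Derivation:
All 8 rotations (rotation i = S[i:]+S[:i]):
  rot[0] = bBAAbBA$
  rot[1] = BAAbBA$b
  rot[2] = AAbBA$bB
  rot[3] = AbBA$bBA
  rot[4] = bBA$bBAA
  rot[5] = BA$bBAAb
  rot[6] = A$bBAAbB
  rot[7] = $bBAAbBA
Sorted (with $ < everything):
  sorted[0] = $bBAAbBA
  sorted[1] = A$bBAAbB
  sorted[2] = AAbBA$bB
  sorted[3] = AbBA$bBA
  sorted[4] = BA$bBAAb
  sorted[5] = BAAbBA$b
  sorted[6] = bBA$bBAA
  sorted[7] = bBAAbBA$
sorted[3] = AbBA$bBA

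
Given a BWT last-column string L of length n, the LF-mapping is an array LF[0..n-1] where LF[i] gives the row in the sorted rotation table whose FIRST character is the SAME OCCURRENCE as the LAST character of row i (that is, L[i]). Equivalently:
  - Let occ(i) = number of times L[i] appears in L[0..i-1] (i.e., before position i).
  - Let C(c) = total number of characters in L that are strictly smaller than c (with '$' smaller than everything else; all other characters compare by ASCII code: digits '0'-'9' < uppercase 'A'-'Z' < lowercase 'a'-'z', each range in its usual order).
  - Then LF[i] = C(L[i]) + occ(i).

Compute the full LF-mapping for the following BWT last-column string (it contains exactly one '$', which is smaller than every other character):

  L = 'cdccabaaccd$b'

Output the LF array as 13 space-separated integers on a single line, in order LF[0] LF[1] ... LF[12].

Char counts: '$':1, 'a':3, 'b':2, 'c':5, 'd':2
C (first-col start): C('$')=0, C('a')=1, C('b')=4, C('c')=6, C('d')=11
L[0]='c': occ=0, LF[0]=C('c')+0=6+0=6
L[1]='d': occ=0, LF[1]=C('d')+0=11+0=11
L[2]='c': occ=1, LF[2]=C('c')+1=6+1=7
L[3]='c': occ=2, LF[3]=C('c')+2=6+2=8
L[4]='a': occ=0, LF[4]=C('a')+0=1+0=1
L[5]='b': occ=0, LF[5]=C('b')+0=4+0=4
L[6]='a': occ=1, LF[6]=C('a')+1=1+1=2
L[7]='a': occ=2, LF[7]=C('a')+2=1+2=3
L[8]='c': occ=3, LF[8]=C('c')+3=6+3=9
L[9]='c': occ=4, LF[9]=C('c')+4=6+4=10
L[10]='d': occ=1, LF[10]=C('d')+1=11+1=12
L[11]='$': occ=0, LF[11]=C('$')+0=0+0=0
L[12]='b': occ=1, LF[12]=C('b')+1=4+1=5

Answer: 6 11 7 8 1 4 2 3 9 10 12 0 5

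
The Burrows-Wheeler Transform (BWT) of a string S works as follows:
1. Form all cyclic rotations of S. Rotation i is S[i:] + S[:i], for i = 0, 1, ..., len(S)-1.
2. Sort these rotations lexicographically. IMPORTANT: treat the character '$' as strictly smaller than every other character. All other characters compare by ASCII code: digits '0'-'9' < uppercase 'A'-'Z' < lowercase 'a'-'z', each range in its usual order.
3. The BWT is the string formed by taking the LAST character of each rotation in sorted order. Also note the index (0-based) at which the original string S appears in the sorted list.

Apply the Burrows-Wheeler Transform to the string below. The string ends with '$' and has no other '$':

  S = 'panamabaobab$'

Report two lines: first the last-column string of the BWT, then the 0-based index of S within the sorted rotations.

All 13 rotations (rotation i = S[i:]+S[:i]):
  rot[0] = panamabaobab$
  rot[1] = anamabaobab$p
  rot[2] = namabaobab$pa
  rot[3] = amabaobab$pan
  rot[4] = mabaobab$pana
  rot[5] = abaobab$panam
  rot[6] = baobab$panama
  rot[7] = aobab$panamab
  rot[8] = obab$panamaba
  rot[9] = bab$panamabao
  rot[10] = ab$panamabaob
  rot[11] = b$panamabaoba
  rot[12] = $panamabaobab
Sorted (with $ < everything):
  sorted[0] = $panamabaobab  (last char: 'b')
  sorted[1] = ab$panamabaob  (last char: 'b')
  sorted[2] = abaobab$panam  (last char: 'm')
  sorted[3] = amabaobab$pan  (last char: 'n')
  sorted[4] = anamabaobab$p  (last char: 'p')
  sorted[5] = aobab$panamab  (last char: 'b')
  sorted[6] = b$panamabaoba  (last char: 'a')
  sorted[7] = bab$panamabao  (last char: 'o')
  sorted[8] = baobab$panama  (last char: 'a')
  sorted[9] = mabaobab$pana  (last char: 'a')
  sorted[10] = namabaobab$pa  (last char: 'a')
  sorted[11] = obab$panamaba  (last char: 'a')
  sorted[12] = panamabaobab$  (last char: '$')
Last column: bbmnpbaoaaaa$
Original string S is at sorted index 12

Answer: bbmnpbaoaaaa$
12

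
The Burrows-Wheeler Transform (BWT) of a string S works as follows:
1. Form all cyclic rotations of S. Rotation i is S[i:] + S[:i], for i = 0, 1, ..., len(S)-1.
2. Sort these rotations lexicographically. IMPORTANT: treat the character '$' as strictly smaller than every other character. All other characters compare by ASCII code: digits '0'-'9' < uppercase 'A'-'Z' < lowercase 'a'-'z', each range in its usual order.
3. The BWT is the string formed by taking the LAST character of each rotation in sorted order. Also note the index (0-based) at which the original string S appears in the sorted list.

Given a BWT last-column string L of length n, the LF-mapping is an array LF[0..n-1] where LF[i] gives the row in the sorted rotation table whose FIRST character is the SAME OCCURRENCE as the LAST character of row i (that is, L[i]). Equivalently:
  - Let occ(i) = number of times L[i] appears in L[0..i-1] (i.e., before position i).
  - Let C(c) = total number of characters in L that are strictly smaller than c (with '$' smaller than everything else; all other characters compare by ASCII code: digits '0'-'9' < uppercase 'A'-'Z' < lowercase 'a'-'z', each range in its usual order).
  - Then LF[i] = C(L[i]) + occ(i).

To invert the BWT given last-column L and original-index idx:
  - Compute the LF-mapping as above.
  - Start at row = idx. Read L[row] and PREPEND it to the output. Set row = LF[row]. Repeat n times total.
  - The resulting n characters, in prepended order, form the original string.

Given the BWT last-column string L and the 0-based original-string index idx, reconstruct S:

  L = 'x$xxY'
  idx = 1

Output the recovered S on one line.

Answer: Yxxx$

Derivation:
LF mapping: 2 0 3 4 1
Walk LF starting at row 1, prepending L[row]:
  step 1: row=1, L[1]='$', prepend. Next row=LF[1]=0
  step 2: row=0, L[0]='x', prepend. Next row=LF[0]=2
  step 3: row=2, L[2]='x', prepend. Next row=LF[2]=3
  step 4: row=3, L[3]='x', prepend. Next row=LF[3]=4
  step 5: row=4, L[4]='Y', prepend. Next row=LF[4]=1
Reversed output: Yxxx$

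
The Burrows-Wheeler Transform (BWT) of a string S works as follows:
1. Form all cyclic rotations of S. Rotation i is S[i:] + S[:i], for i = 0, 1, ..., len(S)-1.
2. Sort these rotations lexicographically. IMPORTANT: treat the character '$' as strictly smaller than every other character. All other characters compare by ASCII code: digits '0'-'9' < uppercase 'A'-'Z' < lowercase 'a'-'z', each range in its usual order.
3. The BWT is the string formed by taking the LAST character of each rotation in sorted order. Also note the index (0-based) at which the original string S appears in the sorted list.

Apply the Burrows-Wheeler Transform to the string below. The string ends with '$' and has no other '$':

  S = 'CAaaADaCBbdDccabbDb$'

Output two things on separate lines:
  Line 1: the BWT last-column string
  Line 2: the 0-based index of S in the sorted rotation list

All 20 rotations (rotation i = S[i:]+S[:i]):
  rot[0] = CAaaADaCBbdDccabbDb$
  rot[1] = AaaADaCBbdDccabbDb$C
  rot[2] = aaADaCBbdDccabbDb$CA
  rot[3] = aADaCBbdDccabbDb$CAa
  rot[4] = ADaCBbdDccabbDb$CAaa
  rot[5] = DaCBbdDccabbDb$CAaaA
  rot[6] = aCBbdDccabbDb$CAaaAD
  rot[7] = CBbdDccabbDb$CAaaADa
  rot[8] = BbdDccabbDb$CAaaADaC
  rot[9] = bdDccabbDb$CAaaADaCB
  rot[10] = dDccabbDb$CAaaADaCBb
  rot[11] = DccabbDb$CAaaADaCBbd
  rot[12] = ccabbDb$CAaaADaCBbdD
  rot[13] = cabbDb$CAaaADaCBbdDc
  rot[14] = abbDb$CAaaADaCBbdDcc
  rot[15] = bbDb$CAaaADaCBbdDcca
  rot[16] = bDb$CAaaADaCBbdDccab
  rot[17] = Db$CAaaADaCBbdDccabb
  rot[18] = b$CAaaADaCBbdDccabbD
  rot[19] = $CAaaADaCBbdDccabbDb
Sorted (with $ < everything):
  sorted[0] = $CAaaADaCBbdDccabbDb  (last char: 'b')
  sorted[1] = ADaCBbdDccabbDb$CAaa  (last char: 'a')
  sorted[2] = AaaADaCBbdDccabbDb$C  (last char: 'C')
  sorted[3] = BbdDccabbDb$CAaaADaC  (last char: 'C')
  sorted[4] = CAaaADaCBbdDccabbDb$  (last char: '$')
  sorted[5] = CBbdDccabbDb$CAaaADa  (last char: 'a')
  sorted[6] = DaCBbdDccabbDb$CAaaA  (last char: 'A')
  sorted[7] = Db$CAaaADaCBbdDccabb  (last char: 'b')
  sorted[8] = DccabbDb$CAaaADaCBbd  (last char: 'd')
  sorted[9] = aADaCBbdDccabbDb$CAa  (last char: 'a')
  sorted[10] = aCBbdDccabbDb$CAaaAD  (last char: 'D')
  sorted[11] = aaADaCBbdDccabbDb$CA  (last char: 'A')
  sorted[12] = abbDb$CAaaADaCBbdDcc  (last char: 'c')
  sorted[13] = b$CAaaADaCBbdDccabbD  (last char: 'D')
  sorted[14] = bDb$CAaaADaCBbdDccab  (last char: 'b')
  sorted[15] = bbDb$CAaaADaCBbdDcca  (last char: 'a')
  sorted[16] = bdDccabbDb$CAaaADaCB  (last char: 'B')
  sorted[17] = cabbDb$CAaaADaCBbdDc  (last char: 'c')
  sorted[18] = ccabbDb$CAaaADaCBbdD  (last char: 'D')
  sorted[19] = dDccabbDb$CAaaADaCBb  (last char: 'b')
Last column: baCC$aAbdaDAcDbaBcDb
Original string S is at sorted index 4

Answer: baCC$aAbdaDAcDbaBcDb
4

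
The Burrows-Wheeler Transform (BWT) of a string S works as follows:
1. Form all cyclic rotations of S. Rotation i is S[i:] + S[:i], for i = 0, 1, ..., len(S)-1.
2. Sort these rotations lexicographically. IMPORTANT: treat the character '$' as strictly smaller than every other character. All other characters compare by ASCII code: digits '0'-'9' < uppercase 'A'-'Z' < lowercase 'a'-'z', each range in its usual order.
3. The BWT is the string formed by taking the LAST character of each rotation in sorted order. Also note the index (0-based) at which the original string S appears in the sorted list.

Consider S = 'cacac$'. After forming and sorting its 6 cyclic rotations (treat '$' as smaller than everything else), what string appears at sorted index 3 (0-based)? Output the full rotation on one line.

All 6 rotations (rotation i = S[i:]+S[:i]):
  rot[0] = cacac$
  rot[1] = acac$c
  rot[2] = cac$ca
  rot[3] = ac$cac
  rot[4] = c$caca
  rot[5] = $cacac
Sorted (with $ < everything):
  sorted[0] = $cacac
  sorted[1] = ac$cac
  sorted[2] = acac$c
  sorted[3] = c$caca
  sorted[4] = cac$ca
  sorted[5] = cacac$
sorted[3] = c$caca

Answer: c$caca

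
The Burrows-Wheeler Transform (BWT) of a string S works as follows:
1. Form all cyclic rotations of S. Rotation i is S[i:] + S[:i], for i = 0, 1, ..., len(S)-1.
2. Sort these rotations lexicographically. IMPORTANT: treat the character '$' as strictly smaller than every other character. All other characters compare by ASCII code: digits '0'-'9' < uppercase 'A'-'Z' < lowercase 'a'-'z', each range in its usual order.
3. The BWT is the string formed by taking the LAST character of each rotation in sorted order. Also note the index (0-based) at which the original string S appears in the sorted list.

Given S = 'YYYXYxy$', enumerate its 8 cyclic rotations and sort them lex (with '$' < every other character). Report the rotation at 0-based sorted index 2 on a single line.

Answer: YXYxy$YY

Derivation:
All 8 rotations (rotation i = S[i:]+S[:i]):
  rot[0] = YYYXYxy$
  rot[1] = YYXYxy$Y
  rot[2] = YXYxy$YY
  rot[3] = XYxy$YYY
  rot[4] = Yxy$YYYX
  rot[5] = xy$YYYXY
  rot[6] = y$YYYXYx
  rot[7] = $YYYXYxy
Sorted (with $ < everything):
  sorted[0] = $YYYXYxy
  sorted[1] = XYxy$YYY
  sorted[2] = YXYxy$YY
  sorted[3] = YYXYxy$Y
  sorted[4] = YYYXYxy$
  sorted[5] = Yxy$YYYX
  sorted[6] = xy$YYYXY
  sorted[7] = y$YYYXYx
sorted[2] = YXYxy$YY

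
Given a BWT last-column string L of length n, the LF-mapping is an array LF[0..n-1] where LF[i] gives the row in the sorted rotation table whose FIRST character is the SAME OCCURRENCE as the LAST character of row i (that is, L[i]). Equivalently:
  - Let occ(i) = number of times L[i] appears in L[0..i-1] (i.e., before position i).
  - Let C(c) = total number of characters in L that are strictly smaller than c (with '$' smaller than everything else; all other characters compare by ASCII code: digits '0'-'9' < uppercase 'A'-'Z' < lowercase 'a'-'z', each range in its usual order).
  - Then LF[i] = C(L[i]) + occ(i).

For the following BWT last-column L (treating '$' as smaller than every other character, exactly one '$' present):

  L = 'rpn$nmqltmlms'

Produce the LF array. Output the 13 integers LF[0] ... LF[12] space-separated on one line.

Answer: 10 8 6 0 7 3 9 1 12 4 2 5 11

Derivation:
Char counts: '$':1, 'l':2, 'm':3, 'n':2, 'p':1, 'q':1, 'r':1, 's':1, 't':1
C (first-col start): C('$')=0, C('l')=1, C('m')=3, C('n')=6, C('p')=8, C('q')=9, C('r')=10, C('s')=11, C('t')=12
L[0]='r': occ=0, LF[0]=C('r')+0=10+0=10
L[1]='p': occ=0, LF[1]=C('p')+0=8+0=8
L[2]='n': occ=0, LF[2]=C('n')+0=6+0=6
L[3]='$': occ=0, LF[3]=C('$')+0=0+0=0
L[4]='n': occ=1, LF[4]=C('n')+1=6+1=7
L[5]='m': occ=0, LF[5]=C('m')+0=3+0=3
L[6]='q': occ=0, LF[6]=C('q')+0=9+0=9
L[7]='l': occ=0, LF[7]=C('l')+0=1+0=1
L[8]='t': occ=0, LF[8]=C('t')+0=12+0=12
L[9]='m': occ=1, LF[9]=C('m')+1=3+1=4
L[10]='l': occ=1, LF[10]=C('l')+1=1+1=2
L[11]='m': occ=2, LF[11]=C('m')+2=3+2=5
L[12]='s': occ=0, LF[12]=C('s')+0=11+0=11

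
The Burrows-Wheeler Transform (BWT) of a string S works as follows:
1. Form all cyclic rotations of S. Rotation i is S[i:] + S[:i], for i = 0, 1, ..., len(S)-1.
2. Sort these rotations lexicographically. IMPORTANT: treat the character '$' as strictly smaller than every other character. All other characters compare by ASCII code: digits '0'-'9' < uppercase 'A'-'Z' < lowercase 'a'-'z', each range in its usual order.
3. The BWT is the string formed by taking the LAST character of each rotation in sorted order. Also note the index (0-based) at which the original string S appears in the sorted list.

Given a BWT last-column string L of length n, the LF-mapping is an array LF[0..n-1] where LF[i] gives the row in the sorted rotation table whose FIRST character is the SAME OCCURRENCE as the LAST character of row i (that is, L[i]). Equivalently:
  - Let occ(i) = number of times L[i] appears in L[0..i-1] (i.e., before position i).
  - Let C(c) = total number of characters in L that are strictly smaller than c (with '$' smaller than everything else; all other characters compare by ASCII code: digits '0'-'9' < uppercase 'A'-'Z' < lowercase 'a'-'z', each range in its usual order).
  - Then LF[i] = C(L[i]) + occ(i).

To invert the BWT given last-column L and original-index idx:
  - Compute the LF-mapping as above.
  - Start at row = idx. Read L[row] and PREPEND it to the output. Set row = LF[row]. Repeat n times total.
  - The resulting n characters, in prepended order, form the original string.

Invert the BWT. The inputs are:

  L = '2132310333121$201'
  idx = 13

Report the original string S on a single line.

LF mapping: 8 3 12 9 13 4 1 14 15 16 5 10 6 0 11 2 7
Walk LF starting at row 13, prepending L[row]:
  step 1: row=13, L[13]='$', prepend. Next row=LF[13]=0
  step 2: row=0, L[0]='2', prepend. Next row=LF[0]=8
  step 3: row=8, L[8]='3', prepend. Next row=LF[8]=15
  step 4: row=15, L[15]='0', prepend. Next row=LF[15]=2
  step 5: row=2, L[2]='3', prepend. Next row=LF[2]=12
  step 6: row=12, L[12]='1', prepend. Next row=LF[12]=6
  step 7: row=6, L[6]='0', prepend. Next row=LF[6]=1
  step 8: row=1, L[1]='1', prepend. Next row=LF[1]=3
  step 9: row=3, L[3]='2', prepend. Next row=LF[3]=9
  step 10: row=9, L[9]='3', prepend. Next row=LF[9]=16
  step 11: row=16, L[16]='1', prepend. Next row=LF[16]=7
  step 12: row=7, L[7]='3', prepend. Next row=LF[7]=14
  step 13: row=14, L[14]='2', prepend. Next row=LF[14]=11
  step 14: row=11, L[11]='2', prepend. Next row=LF[11]=10
  step 15: row=10, L[10]='1', prepend. Next row=LF[10]=5
  step 16: row=5, L[5]='1', prepend. Next row=LF[5]=4
  step 17: row=4, L[4]='3', prepend. Next row=LF[4]=13
Reversed output: 3112231321013032$

Answer: 3112231321013032$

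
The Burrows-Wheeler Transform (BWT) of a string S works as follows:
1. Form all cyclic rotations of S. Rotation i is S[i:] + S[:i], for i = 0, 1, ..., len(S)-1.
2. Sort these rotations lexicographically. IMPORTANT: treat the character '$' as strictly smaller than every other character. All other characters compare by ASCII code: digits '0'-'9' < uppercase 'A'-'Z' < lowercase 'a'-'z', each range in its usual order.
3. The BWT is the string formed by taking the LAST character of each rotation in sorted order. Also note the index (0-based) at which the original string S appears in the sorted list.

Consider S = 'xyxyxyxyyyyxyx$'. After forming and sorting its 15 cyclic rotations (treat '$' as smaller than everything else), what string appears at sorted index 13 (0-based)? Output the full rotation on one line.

All 15 rotations (rotation i = S[i:]+S[:i]):
  rot[0] = xyxyxyxyyyyxyx$
  rot[1] = yxyxyxyyyyxyx$x
  rot[2] = xyxyxyyyyxyx$xy
  rot[3] = yxyxyyyyxyx$xyx
  rot[4] = xyxyyyyxyx$xyxy
  rot[5] = yxyyyyxyx$xyxyx
  rot[6] = xyyyyxyx$xyxyxy
  rot[7] = yyyyxyx$xyxyxyx
  rot[8] = yyyxyx$xyxyxyxy
  rot[9] = yyxyx$xyxyxyxyy
  rot[10] = yxyx$xyxyxyxyyy
  rot[11] = xyx$xyxyxyxyyyy
  rot[12] = yx$xyxyxyxyyyyx
  rot[13] = x$xyxyxyxyyyyxy
  rot[14] = $xyxyxyxyyyyxyx
Sorted (with $ < everything):
  sorted[0] = $xyxyxyxyyyyxyx
  sorted[1] = x$xyxyxyxyyyyxy
  sorted[2] = xyx$xyxyxyxyyyy
  sorted[3] = xyxyxyxyyyyxyx$
  sorted[4] = xyxyxyyyyxyx$xy
  sorted[5] = xyxyyyyxyx$xyxy
  sorted[6] = xyyyyxyx$xyxyxy
  sorted[7] = yx$xyxyxyxyyyyx
  sorted[8] = yxyx$xyxyxyxyyy
  sorted[9] = yxyxyxyyyyxyx$x
  sorted[10] = yxyxyyyyxyx$xyx
  sorted[11] = yxyyyyxyx$xyxyx
  sorted[12] = yyxyx$xyxyxyxyy
  sorted[13] = yyyxyx$xyxyxyxy
  sorted[14] = yyyyxyx$xyxyxyx
sorted[13] = yyyxyx$xyxyxyxy

Answer: yyyxyx$xyxyxyxy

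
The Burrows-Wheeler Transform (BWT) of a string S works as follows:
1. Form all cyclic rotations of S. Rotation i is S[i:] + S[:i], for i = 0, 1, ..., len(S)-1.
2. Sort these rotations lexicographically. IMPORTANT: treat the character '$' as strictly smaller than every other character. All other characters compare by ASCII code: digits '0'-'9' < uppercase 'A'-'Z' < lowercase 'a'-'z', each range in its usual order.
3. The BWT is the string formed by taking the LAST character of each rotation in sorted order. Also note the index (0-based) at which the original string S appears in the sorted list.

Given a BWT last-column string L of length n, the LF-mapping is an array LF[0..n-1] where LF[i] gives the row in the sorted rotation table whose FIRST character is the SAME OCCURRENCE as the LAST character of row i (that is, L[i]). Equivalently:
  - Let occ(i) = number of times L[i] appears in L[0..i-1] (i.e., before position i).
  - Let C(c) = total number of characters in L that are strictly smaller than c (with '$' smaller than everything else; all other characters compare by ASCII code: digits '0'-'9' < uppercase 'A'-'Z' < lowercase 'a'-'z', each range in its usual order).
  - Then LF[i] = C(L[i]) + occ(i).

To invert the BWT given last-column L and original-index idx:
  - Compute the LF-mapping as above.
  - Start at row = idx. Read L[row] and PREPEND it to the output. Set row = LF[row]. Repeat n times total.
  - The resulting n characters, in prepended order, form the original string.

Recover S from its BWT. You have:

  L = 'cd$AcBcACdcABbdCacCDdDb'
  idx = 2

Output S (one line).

LF mapping: 14 19 0 1 15 4 16 2 6 20 17 3 5 12 21 7 11 18 8 9 22 10 13
Walk LF starting at row 2, prepending L[row]:
  step 1: row=2, L[2]='$', prepend. Next row=LF[2]=0
  step 2: row=0, L[0]='c', prepend. Next row=LF[0]=14
  step 3: row=14, L[14]='d', prepend. Next row=LF[14]=21
  step 4: row=21, L[21]='D', prepend. Next row=LF[21]=10
  step 5: row=10, L[10]='c', prepend. Next row=LF[10]=17
  step 6: row=17, L[17]='c', prepend. Next row=LF[17]=18
  step 7: row=18, L[18]='C', prepend. Next row=LF[18]=8
  step 8: row=8, L[8]='C', prepend. Next row=LF[8]=6
  step 9: row=6, L[6]='c', prepend. Next row=LF[6]=16
  step 10: row=16, L[16]='a', prepend. Next row=LF[16]=11
  step 11: row=11, L[11]='A', prepend. Next row=LF[11]=3
  step 12: row=3, L[3]='A', prepend. Next row=LF[3]=1
  step 13: row=1, L[1]='d', prepend. Next row=LF[1]=19
  step 14: row=19, L[19]='D', prepend. Next row=LF[19]=9
  step 15: row=9, L[9]='d', prepend. Next row=LF[9]=20
  step 16: row=20, L[20]='d', prepend. Next row=LF[20]=22
  step 17: row=22, L[22]='b', prepend. Next row=LF[22]=13
  step 18: row=13, L[13]='b', prepend. Next row=LF[13]=12
  step 19: row=12, L[12]='B', prepend. Next row=LF[12]=5
  step 20: row=5, L[5]='B', prepend. Next row=LF[5]=4
  step 21: row=4, L[4]='c', prepend. Next row=LF[4]=15
  step 22: row=15, L[15]='C', prepend. Next row=LF[15]=7
  step 23: row=7, L[7]='A', prepend. Next row=LF[7]=2
Reversed output: ACcBBbbddDdAAacCCccDdc$

Answer: ACcBBbbddDdAAacCCccDdc$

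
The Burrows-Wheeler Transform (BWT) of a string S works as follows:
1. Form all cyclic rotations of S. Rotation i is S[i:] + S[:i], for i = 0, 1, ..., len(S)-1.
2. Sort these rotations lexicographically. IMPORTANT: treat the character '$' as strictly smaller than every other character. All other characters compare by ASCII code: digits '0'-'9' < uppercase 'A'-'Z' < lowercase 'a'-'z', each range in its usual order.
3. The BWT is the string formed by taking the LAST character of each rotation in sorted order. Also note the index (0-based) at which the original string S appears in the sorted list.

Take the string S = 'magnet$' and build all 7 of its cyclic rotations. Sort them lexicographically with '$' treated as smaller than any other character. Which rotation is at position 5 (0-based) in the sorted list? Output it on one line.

Answer: net$mag

Derivation:
All 7 rotations (rotation i = S[i:]+S[:i]):
  rot[0] = magnet$
  rot[1] = agnet$m
  rot[2] = gnet$ma
  rot[3] = net$mag
  rot[4] = et$magn
  rot[5] = t$magne
  rot[6] = $magnet
Sorted (with $ < everything):
  sorted[0] = $magnet
  sorted[1] = agnet$m
  sorted[2] = et$magn
  sorted[3] = gnet$ma
  sorted[4] = magnet$
  sorted[5] = net$mag
  sorted[6] = t$magne
sorted[5] = net$mag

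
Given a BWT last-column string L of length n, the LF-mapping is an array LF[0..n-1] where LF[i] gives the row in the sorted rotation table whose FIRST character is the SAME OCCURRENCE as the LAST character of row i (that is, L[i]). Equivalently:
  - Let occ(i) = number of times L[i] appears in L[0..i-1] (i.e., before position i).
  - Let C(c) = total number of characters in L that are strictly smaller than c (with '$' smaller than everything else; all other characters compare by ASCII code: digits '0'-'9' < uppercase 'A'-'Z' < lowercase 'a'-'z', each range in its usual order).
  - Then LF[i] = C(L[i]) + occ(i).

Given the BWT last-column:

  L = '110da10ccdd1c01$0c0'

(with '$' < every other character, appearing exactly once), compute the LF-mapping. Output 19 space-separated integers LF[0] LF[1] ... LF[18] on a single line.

Char counts: '$':1, '0':5, '1':5, 'a':1, 'c':4, 'd':3
C (first-col start): C('$')=0, C('0')=1, C('1')=6, C('a')=11, C('c')=12, C('d')=16
L[0]='1': occ=0, LF[0]=C('1')+0=6+0=6
L[1]='1': occ=1, LF[1]=C('1')+1=6+1=7
L[2]='0': occ=0, LF[2]=C('0')+0=1+0=1
L[3]='d': occ=0, LF[3]=C('d')+0=16+0=16
L[4]='a': occ=0, LF[4]=C('a')+0=11+0=11
L[5]='1': occ=2, LF[5]=C('1')+2=6+2=8
L[6]='0': occ=1, LF[6]=C('0')+1=1+1=2
L[7]='c': occ=0, LF[7]=C('c')+0=12+0=12
L[8]='c': occ=1, LF[8]=C('c')+1=12+1=13
L[9]='d': occ=1, LF[9]=C('d')+1=16+1=17
L[10]='d': occ=2, LF[10]=C('d')+2=16+2=18
L[11]='1': occ=3, LF[11]=C('1')+3=6+3=9
L[12]='c': occ=2, LF[12]=C('c')+2=12+2=14
L[13]='0': occ=2, LF[13]=C('0')+2=1+2=3
L[14]='1': occ=4, LF[14]=C('1')+4=6+4=10
L[15]='$': occ=0, LF[15]=C('$')+0=0+0=0
L[16]='0': occ=3, LF[16]=C('0')+3=1+3=4
L[17]='c': occ=3, LF[17]=C('c')+3=12+3=15
L[18]='0': occ=4, LF[18]=C('0')+4=1+4=5

Answer: 6 7 1 16 11 8 2 12 13 17 18 9 14 3 10 0 4 15 5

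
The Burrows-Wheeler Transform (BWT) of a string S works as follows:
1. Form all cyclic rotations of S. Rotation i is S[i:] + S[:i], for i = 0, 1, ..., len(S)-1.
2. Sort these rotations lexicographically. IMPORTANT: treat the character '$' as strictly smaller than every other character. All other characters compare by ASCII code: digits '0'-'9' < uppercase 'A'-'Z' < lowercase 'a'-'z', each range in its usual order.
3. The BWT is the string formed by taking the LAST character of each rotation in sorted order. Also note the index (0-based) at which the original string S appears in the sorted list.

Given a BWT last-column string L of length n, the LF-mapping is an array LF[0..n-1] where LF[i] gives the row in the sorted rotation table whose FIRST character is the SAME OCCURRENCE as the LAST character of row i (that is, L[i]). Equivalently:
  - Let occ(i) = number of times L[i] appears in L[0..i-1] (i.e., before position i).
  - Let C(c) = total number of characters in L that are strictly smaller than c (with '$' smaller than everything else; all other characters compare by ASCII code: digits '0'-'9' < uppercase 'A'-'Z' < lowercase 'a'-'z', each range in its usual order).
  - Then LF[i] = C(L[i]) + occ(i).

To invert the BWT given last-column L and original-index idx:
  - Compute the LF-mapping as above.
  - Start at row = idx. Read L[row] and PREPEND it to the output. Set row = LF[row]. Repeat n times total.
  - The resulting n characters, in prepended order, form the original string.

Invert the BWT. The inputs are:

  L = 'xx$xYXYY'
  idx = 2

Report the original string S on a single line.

LF mapping: 5 6 0 7 2 1 3 4
Walk LF starting at row 2, prepending L[row]:
  step 1: row=2, L[2]='$', prepend. Next row=LF[2]=0
  step 2: row=0, L[0]='x', prepend. Next row=LF[0]=5
  step 3: row=5, L[5]='X', prepend. Next row=LF[5]=1
  step 4: row=1, L[1]='x', prepend. Next row=LF[1]=6
  step 5: row=6, L[6]='Y', prepend. Next row=LF[6]=3
  step 6: row=3, L[3]='x', prepend. Next row=LF[3]=7
  step 7: row=7, L[7]='Y', prepend. Next row=LF[7]=4
  step 8: row=4, L[4]='Y', prepend. Next row=LF[4]=2
Reversed output: YYxYxXx$

Answer: YYxYxXx$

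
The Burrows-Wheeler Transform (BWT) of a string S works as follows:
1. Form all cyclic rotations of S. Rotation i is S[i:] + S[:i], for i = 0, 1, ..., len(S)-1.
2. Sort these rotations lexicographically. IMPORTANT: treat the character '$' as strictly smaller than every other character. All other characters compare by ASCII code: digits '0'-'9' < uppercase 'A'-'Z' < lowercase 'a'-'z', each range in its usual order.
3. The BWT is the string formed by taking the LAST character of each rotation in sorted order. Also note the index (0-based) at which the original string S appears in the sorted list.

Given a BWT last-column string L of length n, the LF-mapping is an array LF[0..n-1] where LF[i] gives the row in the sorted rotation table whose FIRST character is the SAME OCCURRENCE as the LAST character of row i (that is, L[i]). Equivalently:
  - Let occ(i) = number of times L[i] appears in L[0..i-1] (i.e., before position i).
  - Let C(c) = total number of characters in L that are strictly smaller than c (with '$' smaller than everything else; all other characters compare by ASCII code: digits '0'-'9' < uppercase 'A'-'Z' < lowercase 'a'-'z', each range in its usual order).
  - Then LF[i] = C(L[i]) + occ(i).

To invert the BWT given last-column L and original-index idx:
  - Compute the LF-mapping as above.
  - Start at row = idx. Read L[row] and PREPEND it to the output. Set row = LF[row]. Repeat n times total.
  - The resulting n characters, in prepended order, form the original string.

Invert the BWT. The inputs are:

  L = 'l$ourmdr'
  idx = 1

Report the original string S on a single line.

Answer: drumrol$

Derivation:
LF mapping: 2 0 4 7 5 3 1 6
Walk LF starting at row 1, prepending L[row]:
  step 1: row=1, L[1]='$', prepend. Next row=LF[1]=0
  step 2: row=0, L[0]='l', prepend. Next row=LF[0]=2
  step 3: row=2, L[2]='o', prepend. Next row=LF[2]=4
  step 4: row=4, L[4]='r', prepend. Next row=LF[4]=5
  step 5: row=5, L[5]='m', prepend. Next row=LF[5]=3
  step 6: row=3, L[3]='u', prepend. Next row=LF[3]=7
  step 7: row=7, L[7]='r', prepend. Next row=LF[7]=6
  step 8: row=6, L[6]='d', prepend. Next row=LF[6]=1
Reversed output: drumrol$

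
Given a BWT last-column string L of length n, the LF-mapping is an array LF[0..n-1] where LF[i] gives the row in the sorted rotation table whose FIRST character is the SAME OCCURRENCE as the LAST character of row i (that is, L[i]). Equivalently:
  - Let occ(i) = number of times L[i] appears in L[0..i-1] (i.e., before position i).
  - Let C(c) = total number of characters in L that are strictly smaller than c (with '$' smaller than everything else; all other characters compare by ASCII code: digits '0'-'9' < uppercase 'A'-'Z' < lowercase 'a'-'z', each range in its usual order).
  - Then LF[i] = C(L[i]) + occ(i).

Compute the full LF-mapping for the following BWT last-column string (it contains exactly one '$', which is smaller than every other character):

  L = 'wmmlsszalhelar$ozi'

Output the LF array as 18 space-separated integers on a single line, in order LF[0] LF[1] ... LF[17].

Char counts: '$':1, 'a':2, 'e':1, 'h':1, 'i':1, 'l':3, 'm':2, 'o':1, 'r':1, 's':2, 'w':1, 'z':2
C (first-col start): C('$')=0, C('a')=1, C('e')=3, C('h')=4, C('i')=5, C('l')=6, C('m')=9, C('o')=11, C('r')=12, C('s')=13, C('w')=15, C('z')=16
L[0]='w': occ=0, LF[0]=C('w')+0=15+0=15
L[1]='m': occ=0, LF[1]=C('m')+0=9+0=9
L[2]='m': occ=1, LF[2]=C('m')+1=9+1=10
L[3]='l': occ=0, LF[3]=C('l')+0=6+0=6
L[4]='s': occ=0, LF[4]=C('s')+0=13+0=13
L[5]='s': occ=1, LF[5]=C('s')+1=13+1=14
L[6]='z': occ=0, LF[6]=C('z')+0=16+0=16
L[7]='a': occ=0, LF[7]=C('a')+0=1+0=1
L[8]='l': occ=1, LF[8]=C('l')+1=6+1=7
L[9]='h': occ=0, LF[9]=C('h')+0=4+0=4
L[10]='e': occ=0, LF[10]=C('e')+0=3+0=3
L[11]='l': occ=2, LF[11]=C('l')+2=6+2=8
L[12]='a': occ=1, LF[12]=C('a')+1=1+1=2
L[13]='r': occ=0, LF[13]=C('r')+0=12+0=12
L[14]='$': occ=0, LF[14]=C('$')+0=0+0=0
L[15]='o': occ=0, LF[15]=C('o')+0=11+0=11
L[16]='z': occ=1, LF[16]=C('z')+1=16+1=17
L[17]='i': occ=0, LF[17]=C('i')+0=5+0=5

Answer: 15 9 10 6 13 14 16 1 7 4 3 8 2 12 0 11 17 5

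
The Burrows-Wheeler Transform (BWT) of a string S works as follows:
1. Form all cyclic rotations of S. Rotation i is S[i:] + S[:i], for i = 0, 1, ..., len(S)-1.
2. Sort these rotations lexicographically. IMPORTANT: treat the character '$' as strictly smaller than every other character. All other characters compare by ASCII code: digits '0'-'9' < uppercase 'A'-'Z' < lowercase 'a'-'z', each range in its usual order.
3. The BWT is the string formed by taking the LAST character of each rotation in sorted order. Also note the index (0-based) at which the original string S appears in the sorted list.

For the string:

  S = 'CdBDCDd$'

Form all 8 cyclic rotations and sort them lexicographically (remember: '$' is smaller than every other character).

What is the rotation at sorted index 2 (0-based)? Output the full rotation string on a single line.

All 8 rotations (rotation i = S[i:]+S[:i]):
  rot[0] = CdBDCDd$
  rot[1] = dBDCDd$C
  rot[2] = BDCDd$Cd
  rot[3] = DCDd$CdB
  rot[4] = CDd$CdBD
  rot[5] = Dd$CdBDC
  rot[6] = d$CdBDCD
  rot[7] = $CdBDCDd
Sorted (with $ < everything):
  sorted[0] = $CdBDCDd
  sorted[1] = BDCDd$Cd
  sorted[2] = CDd$CdBD
  sorted[3] = CdBDCDd$
  sorted[4] = DCDd$CdB
  sorted[5] = Dd$CdBDC
  sorted[6] = d$CdBDCD
  sorted[7] = dBDCDd$C
sorted[2] = CDd$CdBD

Answer: CDd$CdBD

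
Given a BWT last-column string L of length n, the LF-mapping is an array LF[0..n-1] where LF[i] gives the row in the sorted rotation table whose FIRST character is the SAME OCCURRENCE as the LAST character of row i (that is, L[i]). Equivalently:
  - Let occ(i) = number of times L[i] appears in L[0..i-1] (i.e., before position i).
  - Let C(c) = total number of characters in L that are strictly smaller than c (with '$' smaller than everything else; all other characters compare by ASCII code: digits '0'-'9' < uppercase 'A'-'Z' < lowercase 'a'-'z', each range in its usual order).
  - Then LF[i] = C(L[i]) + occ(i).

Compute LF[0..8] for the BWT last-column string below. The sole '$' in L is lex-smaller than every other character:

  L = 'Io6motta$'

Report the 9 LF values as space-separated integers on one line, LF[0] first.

Char counts: '$':1, '6':1, 'I':1, 'a':1, 'm':1, 'o':2, 't':2
C (first-col start): C('$')=0, C('6')=1, C('I')=2, C('a')=3, C('m')=4, C('o')=5, C('t')=7
L[0]='I': occ=0, LF[0]=C('I')+0=2+0=2
L[1]='o': occ=0, LF[1]=C('o')+0=5+0=5
L[2]='6': occ=0, LF[2]=C('6')+0=1+0=1
L[3]='m': occ=0, LF[3]=C('m')+0=4+0=4
L[4]='o': occ=1, LF[4]=C('o')+1=5+1=6
L[5]='t': occ=0, LF[5]=C('t')+0=7+0=7
L[6]='t': occ=1, LF[6]=C('t')+1=7+1=8
L[7]='a': occ=0, LF[7]=C('a')+0=3+0=3
L[8]='$': occ=0, LF[8]=C('$')+0=0+0=0

Answer: 2 5 1 4 6 7 8 3 0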